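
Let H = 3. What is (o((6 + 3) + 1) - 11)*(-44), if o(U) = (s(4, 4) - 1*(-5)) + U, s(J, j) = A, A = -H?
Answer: -44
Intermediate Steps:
A = -3 (A = -1*3 = -3)
s(J, j) = -3
o(U) = 2 + U (o(U) = (-3 - 1*(-5)) + U = (-3 + 5) + U = 2 + U)
(o((6 + 3) + 1) - 11)*(-44) = ((2 + ((6 + 3) + 1)) - 11)*(-44) = ((2 + (9 + 1)) - 11)*(-44) = ((2 + 10) - 11)*(-44) = (12 - 11)*(-44) = 1*(-44) = -44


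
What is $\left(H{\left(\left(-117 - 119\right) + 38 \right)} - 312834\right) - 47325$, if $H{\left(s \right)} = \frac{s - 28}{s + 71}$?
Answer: $- \frac{45739967}{127} \approx -3.6016 \cdot 10^{5}$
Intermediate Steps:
$H{\left(s \right)} = \frac{-28 + s}{71 + s}$
$\left(H{\left(\left(-117 - 119\right) + 38 \right)} - 312834\right) - 47325 = \left(\frac{-28 + \left(\left(-117 - 119\right) + 38\right)}{71 + \left(\left(-117 - 119\right) + 38\right)} - 312834\right) - 47325 = \left(\frac{-28 + \left(-236 + 38\right)}{71 + \left(-236 + 38\right)} - 312834\right) - 47325 = \left(\frac{-28 - 198}{71 - 198} - 312834\right) - 47325 = \left(\frac{1}{-127} \left(-226\right) - 312834\right) - 47325 = \left(\left(- \frac{1}{127}\right) \left(-226\right) - 312834\right) - 47325 = \left(\frac{226}{127} - 312834\right) - 47325 = - \frac{39729692}{127} - 47325 = - \frac{45739967}{127}$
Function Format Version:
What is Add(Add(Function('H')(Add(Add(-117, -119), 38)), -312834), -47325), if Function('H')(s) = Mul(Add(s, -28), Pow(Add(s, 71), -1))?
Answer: Rational(-45739967, 127) ≈ -3.6016e+5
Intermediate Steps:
Function('H')(s) = Mul(Pow(Add(71, s), -1), Add(-28, s)) (Function('H')(s) = Mul(Add(-28, s), Pow(Add(71, s), -1)) = Mul(Pow(Add(71, s), -1), Add(-28, s)))
Add(Add(Function('H')(Add(Add(-117, -119), 38)), -312834), -47325) = Add(Add(Mul(Pow(Add(71, Add(Add(-117, -119), 38)), -1), Add(-28, Add(Add(-117, -119), 38))), -312834), -47325) = Add(Add(Mul(Pow(Add(71, Add(-236, 38)), -1), Add(-28, Add(-236, 38))), -312834), -47325) = Add(Add(Mul(Pow(Add(71, -198), -1), Add(-28, -198)), -312834), -47325) = Add(Add(Mul(Pow(-127, -1), -226), -312834), -47325) = Add(Add(Mul(Rational(-1, 127), -226), -312834), -47325) = Add(Add(Rational(226, 127), -312834), -47325) = Add(Rational(-39729692, 127), -47325) = Rational(-45739967, 127)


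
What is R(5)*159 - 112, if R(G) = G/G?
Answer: 47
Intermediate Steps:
R(G) = 1
R(5)*159 - 112 = 1*159 - 112 = 159 - 112 = 47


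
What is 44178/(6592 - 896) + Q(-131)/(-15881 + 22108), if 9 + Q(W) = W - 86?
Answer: 136904555/17734496 ≈ 7.7197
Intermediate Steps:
Q(W) = -95 + W (Q(W) = -9 + (W - 86) = -9 + (-86 + W) = -95 + W)
44178/(6592 - 896) + Q(-131)/(-15881 + 22108) = 44178/(6592 - 896) + (-95 - 131)/(-15881 + 22108) = 44178/5696 - 226/6227 = 44178*(1/5696) - 226*1/6227 = 22089/2848 - 226/6227 = 136904555/17734496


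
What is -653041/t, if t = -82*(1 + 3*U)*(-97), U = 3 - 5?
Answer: 653041/39770 ≈ 16.420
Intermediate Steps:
U = -2
t = -39770 (t = -82*(1 + 3*(-2))*(-97) = -82*(1 - 6)*(-97) = -82*(-5)*(-97) = 410*(-97) = -39770)
-653041/t = -653041/(-39770) = -653041*(-1/39770) = 653041/39770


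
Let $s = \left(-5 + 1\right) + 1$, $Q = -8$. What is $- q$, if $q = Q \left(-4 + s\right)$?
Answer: $-56$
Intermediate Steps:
$s = -3$ ($s = -4 + 1 = -3$)
$q = 56$ ($q = - 8 \left(-4 - 3\right) = \left(-8\right) \left(-7\right) = 56$)
$- q = \left(-1\right) 56 = -56$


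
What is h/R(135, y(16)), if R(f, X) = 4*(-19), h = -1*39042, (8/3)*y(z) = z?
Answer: 19521/38 ≈ 513.71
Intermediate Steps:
y(z) = 3*z/8
h = -39042
R(f, X) = -76
h/R(135, y(16)) = -39042/(-76) = -39042*(-1/76) = 19521/38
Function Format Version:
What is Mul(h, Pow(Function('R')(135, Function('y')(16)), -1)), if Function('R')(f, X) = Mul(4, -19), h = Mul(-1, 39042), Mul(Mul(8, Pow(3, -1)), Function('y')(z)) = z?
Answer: Rational(19521, 38) ≈ 513.71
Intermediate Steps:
Function('y')(z) = Mul(Rational(3, 8), z)
h = -39042
Function('R')(f, X) = -76
Mul(h, Pow(Function('R')(135, Function('y')(16)), -1)) = Mul(-39042, Pow(-76, -1)) = Mul(-39042, Rational(-1, 76)) = Rational(19521, 38)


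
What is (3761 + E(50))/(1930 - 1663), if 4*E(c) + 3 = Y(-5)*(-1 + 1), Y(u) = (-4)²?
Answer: 169/12 ≈ 14.083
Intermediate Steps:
Y(u) = 16
E(c) = -¾ (E(c) = -¾ + (16*(-1 + 1))/4 = -¾ + (16*0)/4 = -¾ + (¼)*0 = -¾ + 0 = -¾)
(3761 + E(50))/(1930 - 1663) = (3761 - ¾)/(1930 - 1663) = (15041/4)/267 = (15041/4)*(1/267) = 169/12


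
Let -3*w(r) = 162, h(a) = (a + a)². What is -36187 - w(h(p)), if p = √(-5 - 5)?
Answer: -36133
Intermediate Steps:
p = I*√10 (p = √(-10) = I*√10 ≈ 3.1623*I)
h(a) = 4*a² (h(a) = (2*a)² = 4*a²)
w(r) = -54 (w(r) = -⅓*162 = -54)
-36187 - w(h(p)) = -36187 - 1*(-54) = -36187 + 54 = -36133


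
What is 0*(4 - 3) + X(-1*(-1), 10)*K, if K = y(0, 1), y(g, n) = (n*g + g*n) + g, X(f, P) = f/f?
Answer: 0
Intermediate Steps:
X(f, P) = 1
y(g, n) = g + 2*g*n (y(g, n) = (g*n + g*n) + g = 2*g*n + g = g + 2*g*n)
K = 0 (K = 0*(1 + 2*1) = 0*(1 + 2) = 0*3 = 0)
0*(4 - 3) + X(-1*(-1), 10)*K = 0*(4 - 3) + 1*0 = 0*1 + 0 = 0 + 0 = 0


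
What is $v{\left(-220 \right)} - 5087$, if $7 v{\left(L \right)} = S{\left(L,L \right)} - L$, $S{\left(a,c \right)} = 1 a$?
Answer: $-5087$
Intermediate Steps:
$S{\left(a,c \right)} = a$
$v{\left(L \right)} = 0$ ($v{\left(L \right)} = \frac{L - L}{7} = \frac{1}{7} \cdot 0 = 0$)
$v{\left(-220 \right)} - 5087 = 0 - 5087 = -5087$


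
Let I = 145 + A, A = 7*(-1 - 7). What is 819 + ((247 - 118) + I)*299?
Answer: 66001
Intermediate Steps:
A = -56 (A = 7*(-8) = -56)
I = 89 (I = 145 - 56 = 89)
819 + ((247 - 118) + I)*299 = 819 + ((247 - 118) + 89)*299 = 819 + (129 + 89)*299 = 819 + 218*299 = 819 + 65182 = 66001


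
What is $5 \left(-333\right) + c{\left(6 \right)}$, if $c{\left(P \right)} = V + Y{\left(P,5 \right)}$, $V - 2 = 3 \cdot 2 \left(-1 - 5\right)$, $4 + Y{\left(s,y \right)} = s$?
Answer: $-1697$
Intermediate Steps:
$Y{\left(s,y \right)} = -4 + s$
$V = -34$ ($V = 2 + 3 \cdot 2 \left(-1 - 5\right) = 2 + 3 \cdot 2 \left(-6\right) = 2 + 3 \left(-12\right) = 2 - 36 = -34$)
$c{\left(P \right)} = -38 + P$ ($c{\left(P \right)} = -34 + \left(-4 + P\right) = -38 + P$)
$5 \left(-333\right) + c{\left(6 \right)} = 5 \left(-333\right) + \left(-38 + 6\right) = -1665 - 32 = -1697$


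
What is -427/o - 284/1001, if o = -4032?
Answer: -102523/576576 ≈ -0.17781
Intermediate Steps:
-427/o - 284/1001 = -427/(-4032) - 284/1001 = -427*(-1/4032) - 284*1/1001 = 61/576 - 284/1001 = -102523/576576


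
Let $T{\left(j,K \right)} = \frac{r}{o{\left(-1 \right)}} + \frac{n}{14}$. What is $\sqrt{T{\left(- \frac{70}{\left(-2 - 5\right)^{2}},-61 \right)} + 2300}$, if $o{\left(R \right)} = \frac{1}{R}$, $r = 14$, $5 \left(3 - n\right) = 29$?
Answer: $\frac{\sqrt{57145}}{5} \approx 47.81$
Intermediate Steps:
$n = - \frac{14}{5}$ ($n = 3 - \frac{29}{5} = - \frac{14}{5} \approx -2.8$)
$T{\left(j,K \right)} = - \frac{71}{5}$ ($T{\left(j,K \right)} = \frac{14}{\frac{1}{-1}} - \frac{14}{5 \cdot 14} = \frac{14}{-1} - \frac{1}{5} = 14 \left(-1\right) - \frac{1}{5} = -14 - \frac{1}{5} = - \frac{71}{5}$)
$\sqrt{T{\left(- \frac{70}{\left(-2 - 5\right)^{2}},-61 \right)} + 2300} = \sqrt{- \frac{71}{5} + 2300} = \sqrt{\frac{11429}{5}} = \frac{\sqrt{57145}}{5}$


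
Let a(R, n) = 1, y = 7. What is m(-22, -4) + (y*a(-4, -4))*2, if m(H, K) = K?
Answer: 10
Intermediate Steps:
m(-22, -4) + (y*a(-4, -4))*2 = -4 + (7*1)*2 = -4 + 7*2 = -4 + 14 = 10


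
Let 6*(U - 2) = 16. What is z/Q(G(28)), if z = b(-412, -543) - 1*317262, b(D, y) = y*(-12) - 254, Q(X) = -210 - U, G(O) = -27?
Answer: 233250/161 ≈ 1448.8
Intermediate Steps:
U = 14/3 (U = 2 + (⅙)*16 = 2 + 8/3 = 14/3 ≈ 4.6667)
Q(X) = -644/3 (Q(X) = -210 - 1*14/3 = -210 - 14/3 = -644/3)
b(D, y) = -254 - 12*y (b(D, y) = -12*y - 254 = -254 - 12*y)
z = -311000 (z = (-254 - 12*(-543)) - 1*317262 = (-254 + 6516) - 317262 = 6262 - 317262 = -311000)
z/Q(G(28)) = -311000/(-644/3) = -311000*(-3/644) = 233250/161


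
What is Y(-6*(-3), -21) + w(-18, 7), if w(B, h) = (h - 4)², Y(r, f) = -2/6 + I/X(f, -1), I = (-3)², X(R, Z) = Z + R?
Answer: 545/66 ≈ 8.2576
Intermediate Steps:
X(R, Z) = R + Z
I = 9
Y(r, f) = -⅓ + 9/(-1 + f) (Y(r, f) = -2/6 + 9/(f - 1) = -2*⅙ + 9/(-1 + f) = -⅓ + 9/(-1 + f))
w(B, h) = (-4 + h)²
Y(-6*(-3), -21) + w(-18, 7) = (28 - 1*(-21))/(3*(-1 - 21)) + (-4 + 7)² = (⅓)*(28 + 21)/(-22) + 3² = (⅓)*(-1/22)*49 + 9 = -49/66 + 9 = 545/66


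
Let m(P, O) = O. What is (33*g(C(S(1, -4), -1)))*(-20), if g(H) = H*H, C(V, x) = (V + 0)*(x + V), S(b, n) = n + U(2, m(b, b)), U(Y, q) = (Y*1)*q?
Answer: -23760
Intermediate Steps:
U(Y, q) = Y*q
S(b, n) = n + 2*b
C(V, x) = V*(V + x)
g(H) = H²
(33*g(C(S(1, -4), -1)))*(-20) = (33*((-4 + 2*1)*((-4 + 2*1) - 1))²)*(-20) = (33*((-4 + 2)*((-4 + 2) - 1))²)*(-20) = (33*(-2*(-2 - 1))²)*(-20) = (33*(-2*(-3))²)*(-20) = (33*6²)*(-20) = (33*36)*(-20) = 1188*(-20) = -23760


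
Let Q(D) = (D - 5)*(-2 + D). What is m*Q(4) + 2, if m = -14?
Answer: 30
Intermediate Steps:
Q(D) = (-5 + D)*(-2 + D)
m*Q(4) + 2 = -14*(10 + 4² - 7*4) + 2 = -14*(10 + 16 - 28) + 2 = -14*(-2) + 2 = 28 + 2 = 30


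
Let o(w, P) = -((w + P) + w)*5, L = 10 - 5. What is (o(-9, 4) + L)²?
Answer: 5625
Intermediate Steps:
L = 5
o(w, P) = -10*w - 5*P (o(w, P) = -((P + w) + w)*5 = -(P + 2*w)*5 = (-P - 2*w)*5 = -10*w - 5*P)
(o(-9, 4) + L)² = ((-10*(-9) - 5*4) + 5)² = ((90 - 20) + 5)² = (70 + 5)² = 75² = 5625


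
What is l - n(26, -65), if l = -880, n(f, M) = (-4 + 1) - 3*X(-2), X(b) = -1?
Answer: -880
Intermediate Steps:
n(f, M) = 0 (n(f, M) = (-4 + 1) - 3*(-1) = -3 + 3 = 0)
l - n(26, -65) = -880 - 1*0 = -880 + 0 = -880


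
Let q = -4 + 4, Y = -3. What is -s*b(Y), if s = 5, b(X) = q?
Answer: 0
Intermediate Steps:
q = 0
b(X) = 0
-s*b(Y) = -5*0 = -1*0 = 0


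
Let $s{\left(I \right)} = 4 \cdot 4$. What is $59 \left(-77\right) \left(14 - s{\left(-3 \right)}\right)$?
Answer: $9086$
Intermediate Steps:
$s{\left(I \right)} = 16$
$59 \left(-77\right) \left(14 - s{\left(-3 \right)}\right) = 59 \left(-77\right) \left(14 - 16\right) = - 4543 \left(14 - 16\right) = \left(-4543\right) \left(-2\right) = 9086$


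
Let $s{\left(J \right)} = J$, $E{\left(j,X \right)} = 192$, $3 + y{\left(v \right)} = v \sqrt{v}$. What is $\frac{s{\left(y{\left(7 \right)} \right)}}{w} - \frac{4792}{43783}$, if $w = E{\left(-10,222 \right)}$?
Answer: $- \frac{350471}{2802112} + \frac{7 \sqrt{7}}{192} \approx -0.028614$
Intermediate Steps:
$y{\left(v \right)} = -3 + v^{\frac{3}{2}}$ ($y{\left(v \right)} = -3 + v \sqrt{v} = -3 + v^{\frac{3}{2}}$)
$w = 192$
$\frac{s{\left(y{\left(7 \right)} \right)}}{w} - \frac{4792}{43783} = \frac{-3 + 7^{\frac{3}{2}}}{192} - \frac{4792}{43783} = \left(-3 + 7 \sqrt{7}\right) \frac{1}{192} - \frac{4792}{43783} = \left(- \frac{1}{64} + \frac{7 \sqrt{7}}{192}\right) - \frac{4792}{43783} = - \frac{350471}{2802112} + \frac{7 \sqrt{7}}{192}$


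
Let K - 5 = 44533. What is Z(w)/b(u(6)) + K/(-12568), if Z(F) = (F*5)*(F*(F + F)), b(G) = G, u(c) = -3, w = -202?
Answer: 517952851913/18852 ≈ 2.7475e+7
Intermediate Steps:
K = 44538 (K = 5 + 44533 = 44538)
Z(F) = 10*F³ (Z(F) = (5*F)*(F*(2*F)) = (5*F)*(2*F²) = 10*F³)
Z(w)/b(u(6)) + K/(-12568) = (10*(-202)³)/(-3) + 44538/(-12568) = (10*(-8242408))*(-⅓) + 44538*(-1/12568) = -82424080*(-⅓) - 22269/6284 = 82424080/3 - 22269/6284 = 517952851913/18852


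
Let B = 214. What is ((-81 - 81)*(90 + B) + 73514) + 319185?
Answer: 343451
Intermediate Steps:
((-81 - 81)*(90 + B) + 73514) + 319185 = ((-81 - 81)*(90 + 214) + 73514) + 319185 = (-162*304 + 73514) + 319185 = (-49248 + 73514) + 319185 = 24266 + 319185 = 343451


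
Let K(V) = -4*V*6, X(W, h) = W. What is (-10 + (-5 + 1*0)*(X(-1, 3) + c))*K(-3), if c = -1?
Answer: 0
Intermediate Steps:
K(V) = -24*V
(-10 + (-5 + 1*0)*(X(-1, 3) + c))*K(-3) = (-10 + (-5 + 1*0)*(-1 - 1))*(-24*(-3)) = (-10 + (-5 + 0)*(-2))*72 = (-10 - 5*(-2))*72 = (-10 + 10)*72 = 0*72 = 0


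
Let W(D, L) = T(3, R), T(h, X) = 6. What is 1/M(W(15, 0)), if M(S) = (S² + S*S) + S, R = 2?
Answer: 1/78 ≈ 0.012821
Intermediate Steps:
W(D, L) = 6
M(S) = S + 2*S² (M(S) = (S² + S²) + S = 2*S² + S = S + 2*S²)
1/M(W(15, 0)) = 1/(6*(1 + 2*6)) = 1/(6*(1 + 12)) = 1/(6*13) = 1/78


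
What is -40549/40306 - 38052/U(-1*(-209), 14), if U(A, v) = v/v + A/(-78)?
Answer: 119625153217/5280086 ≈ 22656.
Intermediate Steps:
U(A, v) = 1 - A/78 (U(A, v) = 1 + A*(-1/78) = 1 - A/78)
-40549/40306 - 38052/U(-1*(-209), 14) = -40549/40306 - 38052/(1 - (-1)*(-209)/78) = -40549*1/40306 - 38052/(1 - 1/78*209) = -40549/40306 - 38052/(1 - 209/78) = -40549/40306 - 38052/(-131/78) = -40549/40306 - 38052*(-78/131) = -40549/40306 + 2968056/131 = 119625153217/5280086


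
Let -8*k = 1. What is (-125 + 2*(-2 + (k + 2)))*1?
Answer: -501/4 ≈ -125.25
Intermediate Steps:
k = -⅛ (k = -⅛*1 = -⅛ ≈ -0.12500)
(-125 + 2*(-2 + (k + 2)))*1 = (-125 + 2*(-2 + (-⅛ + 2)))*1 = (-125 + 2*(-2 + 15/8))*1 = (-125 + 2*(-⅛))*1 = (-125 - ¼)*1 = -501/4*1 = -501/4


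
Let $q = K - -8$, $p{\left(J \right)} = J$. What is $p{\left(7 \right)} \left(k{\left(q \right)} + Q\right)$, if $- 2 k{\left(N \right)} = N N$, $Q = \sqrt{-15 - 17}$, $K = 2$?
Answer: $-350 + 28 i \sqrt{2} \approx -350.0 + 39.598 i$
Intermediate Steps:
$Q = 4 i \sqrt{2}$ ($Q = \sqrt{-32} = 4 i \sqrt{2} \approx 5.6569 i$)
$q = 10$ ($q = 2 - -8 = 2 + 8 = 10$)
$k{\left(N \right)} = - \frac{N^{2}}{2}$ ($k{\left(N \right)} = - \frac{N N}{2} = - \frac{N^{2}}{2}$)
$p{\left(7 \right)} \left(k{\left(q \right)} + Q\right) = 7 \left(- \frac{10^{2}}{2} + 4 i \sqrt{2}\right) = 7 \left(\left(- \frac{1}{2}\right) 100 + 4 i \sqrt{2}\right) = 7 \left(-50 + 4 i \sqrt{2}\right) = -350 + 28 i \sqrt{2}$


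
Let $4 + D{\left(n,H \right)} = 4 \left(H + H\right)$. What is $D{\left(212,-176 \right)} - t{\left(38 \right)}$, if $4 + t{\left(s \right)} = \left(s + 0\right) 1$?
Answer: $-1446$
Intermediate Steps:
$t{\left(s \right)} = -4 + s$ ($t{\left(s \right)} = -4 + \left(s + 0\right) 1 = -4 + s 1 = -4 + s$)
$D{\left(n,H \right)} = -4 + 8 H$ ($D{\left(n,H \right)} = -4 + 4 \left(H + H\right) = -4 + 4 \cdot 2 H = -4 + 8 H$)
$D{\left(212,-176 \right)} - t{\left(38 \right)} = \left(-4 + 8 \left(-176\right)\right) - \left(-4 + 38\right) = \left(-4 - 1408\right) - 34 = -1412 - 34 = -1446$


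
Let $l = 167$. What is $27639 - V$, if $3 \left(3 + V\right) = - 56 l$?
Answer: $\frac{92278}{3} \approx 30759.0$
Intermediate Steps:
$V = - \frac{9361}{3}$ ($V = -3 + \frac{\left(-56\right) 167}{3} = -3 + \frac{1}{3} \left(-9352\right) = -3 - \frac{9352}{3} = - \frac{9361}{3} \approx -3120.3$)
$27639 - V = 27639 - - \frac{9361}{3} = 27639 + \frac{9361}{3} = \frac{92278}{3}$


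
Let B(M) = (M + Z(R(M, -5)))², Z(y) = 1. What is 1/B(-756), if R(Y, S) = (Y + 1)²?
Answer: 1/570025 ≈ 1.7543e-6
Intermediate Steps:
R(Y, S) = (1 + Y)²
B(M) = (1 + M)² (B(M) = (M + 1)² = (1 + M)²)
1/B(-756) = 1/((1 - 756)²) = 1/((-755)²) = 1/570025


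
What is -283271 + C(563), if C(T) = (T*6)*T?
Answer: 1618543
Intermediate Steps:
C(T) = 6*T² (C(T) = (6*T)*T = 6*T²)
-283271 + C(563) = -283271 + 6*563² = -283271 + 6*316969 = -283271 + 1901814 = 1618543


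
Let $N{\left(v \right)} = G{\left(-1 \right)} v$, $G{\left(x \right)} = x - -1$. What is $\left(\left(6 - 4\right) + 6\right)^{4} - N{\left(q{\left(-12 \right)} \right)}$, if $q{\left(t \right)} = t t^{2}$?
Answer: $4096$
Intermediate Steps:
$G{\left(x \right)} = 1 + x$ ($G{\left(x \right)} = x + 1 = 1 + x$)
$q{\left(t \right)} = t^{3}$
$N{\left(v \right)} = 0$ ($N{\left(v \right)} = \left(1 - 1\right) v = 0 v = 0$)
$\left(\left(6 - 4\right) + 6\right)^{4} - N{\left(q{\left(-12 \right)} \right)} = \left(\left(6 - 4\right) + 6\right)^{4} - 0 = \left(2 + 6\right)^{4} + 0 = 8^{4} + 0 = 4096 + 0 = 4096$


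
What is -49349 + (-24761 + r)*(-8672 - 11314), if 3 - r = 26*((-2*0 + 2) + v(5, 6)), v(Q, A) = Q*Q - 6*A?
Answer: 490087315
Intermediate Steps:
v(Q, A) = Q² - 6*A
r = 237 (r = 3 - 26*((-2*0 + 2) + (5² - 6*6)) = 3 - 26*((0 + 2) + (25 - 36)) = 3 - 26*(2 - 11) = 3 - 26*(-9) = 3 - 1*(-234) = 3 + 234 = 237)
-49349 + (-24761 + r)*(-8672 - 11314) = -49349 + (-24761 + 237)*(-8672 - 11314) = -49349 - 24524*(-19986) = -49349 + 490136664 = 490087315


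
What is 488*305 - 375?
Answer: 148465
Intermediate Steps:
488*305 - 375 = 148840 - 375 = 148465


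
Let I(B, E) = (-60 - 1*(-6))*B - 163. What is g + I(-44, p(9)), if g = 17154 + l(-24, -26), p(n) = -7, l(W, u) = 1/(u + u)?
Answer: 1007083/52 ≈ 19367.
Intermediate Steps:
l(W, u) = 1/(2*u)
I(B, E) = -163 - 54*B (I(B, E) = (-60 + 6)*B - 163 = -54*B - 163 = -163 - 54*B)
g = 892007/52 (g = 17154 + (½)/(-26) = 17154 + (½)*(-1/26) = 17154 - 1/52 = 892007/52 ≈ 17154.)
g + I(-44, p(9)) = 892007/52 + (-163 - 54*(-44)) = 892007/52 + (-163 + 2376) = 892007/52 + 2213 = 1007083/52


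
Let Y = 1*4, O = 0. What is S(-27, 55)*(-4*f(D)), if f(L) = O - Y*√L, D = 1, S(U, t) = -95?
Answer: -1520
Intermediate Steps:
Y = 4
f(L) = -4*√L (f(L) = 0 - 4*√L = -4*√L)
S(-27, 55)*(-4*f(D)) = -(-380)*(-4*√1) = -(-380)*(-4*1) = -(-380)*(-4) = -95*16 = -1520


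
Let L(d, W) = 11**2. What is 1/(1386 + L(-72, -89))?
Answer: 1/1507 ≈ 0.00066357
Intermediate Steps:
L(d, W) = 121
1/(1386 + L(-72, -89)) = 1/(1386 + 121) = 1/1507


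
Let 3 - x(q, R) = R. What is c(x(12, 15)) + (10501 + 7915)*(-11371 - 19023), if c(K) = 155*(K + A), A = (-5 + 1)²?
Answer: -559735284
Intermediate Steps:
x(q, R) = 3 - R
A = 16 (A = (-4)² = 16)
c(K) = 2480 + 155*K (c(K) = 155*(K + 16) = 155*(16 + K) = 2480 + 155*K)
c(x(12, 15)) + (10501 + 7915)*(-11371 - 19023) = (2480 + 155*(3 - 1*15)) + (10501 + 7915)*(-11371 - 19023) = (2480 + 155*(3 - 15)) + 18416*(-30394) = (2480 + 155*(-12)) - 559735904 = (2480 - 1860) - 559735904 = 620 - 559735904 = -559735284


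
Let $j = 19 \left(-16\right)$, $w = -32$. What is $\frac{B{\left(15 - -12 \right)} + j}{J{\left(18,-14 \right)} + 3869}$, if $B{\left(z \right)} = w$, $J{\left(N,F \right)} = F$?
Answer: $- \frac{112}{1285} \approx -0.08716$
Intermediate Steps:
$j = -304$
$B{\left(z \right)} = -32$
$\frac{B{\left(15 - -12 \right)} + j}{J{\left(18,-14 \right)} + 3869} = \frac{-32 - 304}{-14 + 3869} = - \frac{336}{3855} = \left(-336\right) \frac{1}{3855} = - \frac{112}{1285}$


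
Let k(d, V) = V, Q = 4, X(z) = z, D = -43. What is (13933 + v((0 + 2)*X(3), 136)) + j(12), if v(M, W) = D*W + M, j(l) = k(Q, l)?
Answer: 8103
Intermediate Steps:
j(l) = l
v(M, W) = M - 43*W (v(M, W) = -43*W + M = M - 43*W)
(13933 + v((0 + 2)*X(3), 136)) + j(12) = (13933 + ((0 + 2)*3 - 43*136)) + 12 = (13933 + (2*3 - 5848)) + 12 = (13933 + (6 - 5848)) + 12 = (13933 - 5842) + 12 = 8091 + 12 = 8103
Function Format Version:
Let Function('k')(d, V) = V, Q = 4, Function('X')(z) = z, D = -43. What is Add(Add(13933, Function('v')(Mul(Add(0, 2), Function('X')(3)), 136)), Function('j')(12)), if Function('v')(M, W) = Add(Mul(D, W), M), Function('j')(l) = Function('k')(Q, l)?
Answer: 8103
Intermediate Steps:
Function('j')(l) = l
Function('v')(M, W) = Add(M, Mul(-43, W)) (Function('v')(M, W) = Add(Mul(-43, W), M) = Add(M, Mul(-43, W)))
Add(Add(13933, Function('v')(Mul(Add(0, 2), Function('X')(3)), 136)), Function('j')(12)) = Add(Add(13933, Add(Mul(Add(0, 2), 3), Mul(-43, 136))), 12) = Add(Add(13933, Add(Mul(2, 3), -5848)), 12) = Add(Add(13933, Add(6, -5848)), 12) = Add(Add(13933, -5842), 12) = Add(8091, 12) = 8103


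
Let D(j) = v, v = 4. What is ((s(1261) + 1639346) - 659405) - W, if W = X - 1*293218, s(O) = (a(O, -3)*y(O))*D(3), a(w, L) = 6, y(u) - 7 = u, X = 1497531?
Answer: -193940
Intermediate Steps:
y(u) = 7 + u
D(j) = 4
s(O) = 168 + 24*O (s(O) = (6*(7 + O))*4 = (42 + 6*O)*4 = 168 + 24*O)
W = 1204313 (W = 1497531 - 1*293218 = 1497531 - 293218 = 1204313)
((s(1261) + 1639346) - 659405) - W = (((168 + 24*1261) + 1639346) - 659405) - 1*1204313 = (((168 + 30264) + 1639346) - 659405) - 1204313 = ((30432 + 1639346) - 659405) - 1204313 = (1669778 - 659405) - 1204313 = 1010373 - 1204313 = -193940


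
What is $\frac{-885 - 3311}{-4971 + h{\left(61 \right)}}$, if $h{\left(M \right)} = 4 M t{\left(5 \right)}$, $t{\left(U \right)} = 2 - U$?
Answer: $\frac{4196}{5703} \approx 0.73575$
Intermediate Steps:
$h{\left(M \right)} = - 12 M$ ($h{\left(M \right)} = 4 M \left(2 - 5\right) = 4 M \left(-3\right) = - 12 M$)
$\frac{-885 - 3311}{-4971 + h{\left(61 \right)}} = \frac{-885 - 3311}{-4971 - 732} = - \frac{4196}{-4971 - 732} = - \frac{4196}{-5703} = \left(-4196\right) \left(- \frac{1}{5703}\right) = \frac{4196}{5703}$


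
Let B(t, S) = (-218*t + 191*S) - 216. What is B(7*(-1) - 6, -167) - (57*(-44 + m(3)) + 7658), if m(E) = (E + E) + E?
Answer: -34942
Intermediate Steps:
m(E) = 3*E (m(E) = 2*E + E = 3*E)
B(t, S) = -216 - 218*t + 191*S
B(7*(-1) - 6, -167) - (57*(-44 + m(3)) + 7658) = (-216 - 218*(7*(-1) - 6) + 191*(-167)) - (57*(-44 + 3*3) + 7658) = (-216 - 218*(-7 - 6) - 31897) - (57*(-44 + 9) + 7658) = (-216 - 218*(-13) - 31897) - (57*(-35) + 7658) = (-216 + 2834 - 31897) - (-1995 + 7658) = -29279 - 1*5663 = -29279 - 5663 = -34942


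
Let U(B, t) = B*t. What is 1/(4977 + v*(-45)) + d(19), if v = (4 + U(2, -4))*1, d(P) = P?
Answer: 97984/5157 ≈ 19.000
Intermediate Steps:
v = -4 (v = (4 + 2*(-4))*1 = (4 - 8)*1 = -4*1 = -4)
1/(4977 + v*(-45)) + d(19) = 1/(4977 - 4*(-45)) + 19 = 1/(4977 + 180) + 19 = 1/5157 + 19 = 97984/5157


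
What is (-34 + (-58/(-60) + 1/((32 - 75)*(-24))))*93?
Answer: -5283857/1720 ≈ -3072.0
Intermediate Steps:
(-34 + (-58/(-60) + 1/((32 - 75)*(-24))))*93 = (-34 + (-58*(-1/60) - 1/24/(-43)))*93 = (-34 + (29/30 - 1/43*(-1/24)))*93 = (-34 + (29/30 + 1/1032))*93 = (-34 + 4993/5160)*93 = -170447/5160*93 = -5283857/1720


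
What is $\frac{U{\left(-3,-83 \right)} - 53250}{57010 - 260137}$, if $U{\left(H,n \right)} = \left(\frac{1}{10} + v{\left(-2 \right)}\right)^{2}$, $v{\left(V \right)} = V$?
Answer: $\frac{5324639}{20312700} \approx 0.26213$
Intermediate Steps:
$U{\left(H,n \right)} = \frac{361}{100}$ ($U{\left(H,n \right)} = \left(\frac{1}{10} - 2\right)^{2} = \left(- \frac{19}{10}\right)^{2} = \frac{361}{100}$)
$\frac{U{\left(-3,-83 \right)} - 53250}{57010 - 260137} = \frac{\frac{361}{100} - 53250}{57010 - 260137} = - \frac{5324639}{100 \left(-203127\right)} = \left(- \frac{5324639}{100}\right) \left(- \frac{1}{203127}\right) = \frac{5324639}{20312700}$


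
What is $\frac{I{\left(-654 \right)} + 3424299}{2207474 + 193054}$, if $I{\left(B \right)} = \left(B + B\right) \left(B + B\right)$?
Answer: $\frac{1711721}{800176} \approx 2.1392$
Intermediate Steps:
$I{\left(B \right)} = 4 B^{2}$ ($I{\left(B \right)} = 2 B 2 B = 4 B^{2}$)
$\frac{I{\left(-654 \right)} + 3424299}{2207474 + 193054} = \frac{4 \left(-654\right)^{2} + 3424299}{2207474 + 193054} = \frac{4 \cdot 427716 + 3424299}{2400528} = \left(1710864 + 3424299\right) \frac{1}{2400528} = 5135163 \cdot \frac{1}{2400528} = \frac{1711721}{800176}$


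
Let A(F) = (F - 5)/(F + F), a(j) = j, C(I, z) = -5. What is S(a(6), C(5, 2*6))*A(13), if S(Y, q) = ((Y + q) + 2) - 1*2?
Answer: 4/13 ≈ 0.30769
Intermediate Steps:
S(Y, q) = Y + q (S(Y, q) = (2 + Y + q) - 2 = Y + q)
A(F) = (-5 + F)/(2*F) (A(F) = (-5 + F)/((2*F)) = (-5 + F)*(1/(2*F)) = (-5 + F)/(2*F))
S(a(6), C(5, 2*6))*A(13) = (6 - 5)*((½)*(-5 + 13)/13) = 1*((½)*(1/13)*8) = 1*(4/13) = 4/13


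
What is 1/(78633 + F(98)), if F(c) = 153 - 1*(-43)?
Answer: 1/78829 ≈ 1.2686e-5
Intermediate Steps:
F(c) = 196 (F(c) = 153 + 43 = 196)
1/(78633 + F(98)) = 1/(78633 + 196) = 1/78829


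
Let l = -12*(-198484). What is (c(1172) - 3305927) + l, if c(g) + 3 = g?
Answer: -922950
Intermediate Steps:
c(g) = -3 + g
l = 2381808
(c(1172) - 3305927) + l = ((-3 + 1172) - 3305927) + 2381808 = (1169 - 3305927) + 2381808 = -3304758 + 2381808 = -922950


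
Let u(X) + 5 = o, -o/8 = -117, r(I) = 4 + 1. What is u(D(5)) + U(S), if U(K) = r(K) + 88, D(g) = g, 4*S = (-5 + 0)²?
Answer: 1024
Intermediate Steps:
r(I) = 5
o = 936 (o = -8*(-117) = 936)
S = 25/4 (S = (-5 + 0)²/4 = (¼)*(-5)² = (¼)*25 = 25/4 ≈ 6.2500)
u(X) = 931 (u(X) = -5 + 936 = 931)
U(K) = 93 (U(K) = 5 + 88 = 93)
u(D(5)) + U(S) = 931 + 93 = 1024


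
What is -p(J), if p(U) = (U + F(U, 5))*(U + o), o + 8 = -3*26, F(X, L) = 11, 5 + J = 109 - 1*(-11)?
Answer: -3654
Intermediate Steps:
J = 115 (J = -5 + (109 - 1*(-11)) = -5 + (109 + 11) = -5 + 120 = 115)
o = -86 (o = -8 - 3*26 = -8 - 78 = -86)
p(U) = (-86 + U)*(11 + U) (p(U) = (U + 11)*(U - 86) = (11 + U)*(-86 + U) = (-86 + U)*(11 + U))
-p(J) = -(-946 + 115**2 - 75*115) = -(-946 + 13225 - 8625) = -1*3654 = -3654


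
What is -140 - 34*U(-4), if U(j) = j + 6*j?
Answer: 812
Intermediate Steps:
U(j) = 7*j
-140 - 34*U(-4) = -140 - 238*(-4) = -140 - 34*(-28) = -140 + 952 = 812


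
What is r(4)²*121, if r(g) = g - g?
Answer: 0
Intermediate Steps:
r(g) = 0
r(4)²*121 = 0²*121 = 0*121 = 0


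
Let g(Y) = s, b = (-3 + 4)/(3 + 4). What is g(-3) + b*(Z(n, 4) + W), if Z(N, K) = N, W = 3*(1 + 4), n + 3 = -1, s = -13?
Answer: -80/7 ≈ -11.429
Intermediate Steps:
n = -4 (n = -3 - 1 = -4)
W = 15 (W = 3*5 = 15)
b = ⅐ (b = 1/7 = 1*(⅐) = ⅐ ≈ 0.14286)
g(Y) = -13
g(-3) + b*(Z(n, 4) + W) = -13 + (-4 + 15)/7 = -13 + (⅐)*11 = -13 + 11/7 = -80/7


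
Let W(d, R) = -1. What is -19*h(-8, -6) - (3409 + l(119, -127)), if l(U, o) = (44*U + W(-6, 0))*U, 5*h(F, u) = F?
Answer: -3131718/5 ≈ -6.2634e+5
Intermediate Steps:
h(F, u) = F/5
l(U, o) = U*(-1 + 44*U) (l(U, o) = (44*U - 1)*U = (-1 + 44*U)*U = U*(-1 + 44*U))
-19*h(-8, -6) - (3409 + l(119, -127)) = -19*(-8)/5 - (3409 + 119*(-1 + 44*119)) = -19*(-8/5) - (3409 + 119*(-1 + 5236)) = 152/5 - (3409 + 119*5235) = 152/5 - (3409 + 622965) = 152/5 - 1*626374 = 152/5 - 626374 = -3131718/5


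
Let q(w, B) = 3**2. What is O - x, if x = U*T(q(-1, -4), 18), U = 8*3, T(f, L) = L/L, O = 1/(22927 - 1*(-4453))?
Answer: -657119/27380 ≈ -24.000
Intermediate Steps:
q(w, B) = 9
O = 1/27380 (O = 1/(22927 + 4453) = 1/27380 ≈ 3.6523e-5)
T(f, L) = 1
U = 24
x = 24 (x = 24*1 = 24)
O - x = 1/27380 - 1*24 = 1/27380 - 24 = -657119/27380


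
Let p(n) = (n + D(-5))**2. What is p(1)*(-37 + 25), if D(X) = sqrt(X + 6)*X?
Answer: -192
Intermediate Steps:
D(X) = X*sqrt(6 + X) (D(X) = sqrt(6 + X)*X = X*sqrt(6 + X))
p(n) = (-5 + n)**2 (p(n) = (n - 5*sqrt(6 - 5))**2 = (n - 5*sqrt(1))**2 = (n - 5*1)**2 = (n - 5)**2 = (-5 + n)**2)
p(1)*(-37 + 25) = (-5 + 1)**2*(-37 + 25) = (-4)**2*(-12) = 16*(-12) = -192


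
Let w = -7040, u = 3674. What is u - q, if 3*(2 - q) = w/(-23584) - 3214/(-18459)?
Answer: 13624655566/3710259 ≈ 3672.2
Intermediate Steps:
q = 6836000/3710259 (q = 2 - (-7040/(-23584) - 3214/(-18459))/3 = 2 - (-7040*(-1/23584) - 3214*(-1/18459))/3 = 2 - (20/67 + 3214/18459)/3 = 2 - ⅓*584518/1236753 = 2 - 584518/3710259 = 6836000/3710259 ≈ 1.8425)
u - q = 3674 - 1*6836000/3710259 = 3674 - 6836000/3710259 = 13624655566/3710259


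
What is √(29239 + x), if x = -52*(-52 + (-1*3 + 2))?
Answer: 9*√395 ≈ 178.87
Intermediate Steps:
x = 2756 (x = -52*(-52 + (-3 + 2)) = -52*(-52 - 1) = -52*(-53) = 2756)
√(29239 + x) = √(29239 + 2756) = √31995 = 9*√395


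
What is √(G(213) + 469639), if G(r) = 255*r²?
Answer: √12038734 ≈ 3469.7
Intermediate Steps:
√(G(213) + 469639) = √(255*213² + 469639) = √(255*45369 + 469639) = √(11569095 + 469639) = √12038734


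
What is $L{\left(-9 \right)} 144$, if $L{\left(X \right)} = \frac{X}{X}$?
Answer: $144$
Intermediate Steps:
$L{\left(X \right)} = 1$
$L{\left(-9 \right)} 144 = 1 \cdot 144 = 144$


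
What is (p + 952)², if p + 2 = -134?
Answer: 665856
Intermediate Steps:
p = -136 (p = -2 - 134 = -136)
(p + 952)² = (-136 + 952)² = 816² = 665856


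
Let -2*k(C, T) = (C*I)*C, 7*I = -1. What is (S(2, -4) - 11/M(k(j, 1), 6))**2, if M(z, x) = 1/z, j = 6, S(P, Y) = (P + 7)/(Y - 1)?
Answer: 1108809/1225 ≈ 905.15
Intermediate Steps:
S(P, Y) = (7 + P)/(-1 + Y)
I = -1/7 (I = (1/7)*(-1) = -1/7 ≈ -0.14286)
k(C, T) = C**2/14 (k(C, T) = -C*(-1/7)*C/2 = -(-C/7)*C/2 = -(-1)*C**2/14 = C**2/14)
(S(2, -4) - 11/M(k(j, 1), 6))**2 = ((7 + 2)/(-1 - 4) - 11*(1/14)*6**2)**2 = (9/(-5) - 11*(1/14)*36)**2 = (-1/5*9 - 11/(1/(18/7)))**2 = (-9/5 - 11/7/18)**2 = (-9/5 - 11*18/7)**2 = (-9/5 - 198/7)**2 = (-1053/35)**2 = 1108809/1225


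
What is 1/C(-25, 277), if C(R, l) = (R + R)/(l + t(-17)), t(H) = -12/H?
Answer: -4721/850 ≈ -5.5541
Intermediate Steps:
C(R, l) = 2*R/(12/17 + l) (C(R, l) = (R + R)/(l - 12/(-17)) = (2*R)/(l - 12*(-1/17)) = (2*R)/(l + 12/17) = (2*R)/(12/17 + l) = 2*R/(12/17 + l))
1/C(-25, 277) = 1/(34*(-25)/(12 + 17*277)) = 1/(34*(-25)/(12 + 4709)) = 1/(34*(-25)/4721) = 1/(34*(-25)*(1/4721)) = 1/(-850/4721) = -4721/850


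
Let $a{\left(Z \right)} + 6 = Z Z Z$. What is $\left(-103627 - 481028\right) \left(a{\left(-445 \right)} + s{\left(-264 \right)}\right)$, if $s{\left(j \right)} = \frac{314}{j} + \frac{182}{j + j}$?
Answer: $\frac{4533800545271265}{88} \approx 5.152 \cdot 10^{13}$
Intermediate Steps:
$a{\left(Z \right)} = -6 + Z^{3}$ ($a{\left(Z \right)} = -6 + Z Z Z = -6 + Z^{2} Z = -6 + Z^{3}$)
$s{\left(j \right)} = \frac{405}{j}$ ($s{\left(j \right)} = \frac{314}{j} + \frac{182}{2 j} = \frac{314}{j} + 182 \frac{1}{2 j} = \frac{314}{j} + \frac{91}{j} = \frac{405}{j}$)
$\left(-103627 - 481028\right) \left(a{\left(-445 \right)} + s{\left(-264 \right)}\right) = \left(-103627 - 481028\right) \left(\left(-6 + \left(-445\right)^{3}\right) + \frac{405}{-264}\right) = - 584655 \left(\left(-6 - 88121125\right) + 405 \left(- \frac{1}{264}\right)\right) = - 584655 \left(-88121131 - \frac{135}{88}\right) = \left(-584655\right) \left(- \frac{7754659663}{88}\right) = \frac{4533800545271265}{88}$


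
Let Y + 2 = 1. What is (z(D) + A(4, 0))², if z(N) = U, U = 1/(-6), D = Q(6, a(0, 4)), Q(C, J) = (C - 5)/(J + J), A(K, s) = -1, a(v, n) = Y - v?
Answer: 49/36 ≈ 1.3611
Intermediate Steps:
Y = -1 (Y = -2 + 1 = -1)
a(v, n) = -1 - v
Q(C, J) = (-5 + C)/(2*J) (Q(C, J) = (-5 + C)/((2*J)) = (-5 + C)*(1/(2*J)) = (-5 + C)/(2*J))
D = -½ (D = (-5 + 6)/(2*(-1 - 1*0)) = (½)*1/(-1 + 0) = (½)*1/(-1) = (½)*(-1)*1 = -½ ≈ -0.50000)
U = -⅙ ≈ -0.16667
z(N) = -⅙
(z(D) + A(4, 0))² = (-⅙ - 1)² = (-7/6)² = 49/36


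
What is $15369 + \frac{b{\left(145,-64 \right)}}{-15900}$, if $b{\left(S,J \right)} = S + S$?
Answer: $\frac{24436681}{1590} \approx 15369.0$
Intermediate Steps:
$b{\left(S,J \right)} = 2 S$
$15369 + \frac{b{\left(145,-64 \right)}}{-15900} = 15369 + \frac{2 \cdot 145}{-15900} = 15369 + 290 \left(- \frac{1}{15900}\right) = 15369 - \frac{29}{1590} = \frac{24436681}{1590}$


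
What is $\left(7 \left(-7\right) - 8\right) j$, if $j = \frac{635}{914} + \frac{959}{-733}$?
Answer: $\frac{23431047}{669962} \approx 34.974$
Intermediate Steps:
$j = - \frac{411071}{669962}$ ($j = 635 \cdot \frac{1}{914} + 959 \left(- \frac{1}{733}\right) = \frac{635}{914} - \frac{959}{733} = - \frac{411071}{669962} \approx -0.61357$)
$\left(7 \left(-7\right) - 8\right) j = \left(7 \left(-7\right) - 8\right) \left(- \frac{411071}{669962}\right) = \left(-49 - 8\right) \left(- \frac{411071}{669962}\right) = \left(-57\right) \left(- \frac{411071}{669962}\right) = \frac{23431047}{669962}$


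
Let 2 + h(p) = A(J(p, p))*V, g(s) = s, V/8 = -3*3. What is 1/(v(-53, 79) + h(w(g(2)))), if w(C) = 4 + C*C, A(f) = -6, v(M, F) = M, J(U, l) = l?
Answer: 1/377 ≈ 0.0026525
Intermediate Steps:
V = -72 (V = 8*(-3*3) = 8*(-9) = -72)
w(C) = 4 + C**2
h(p) = 430 (h(p) = -2 - 6*(-72) = -2 + 432 = 430)
1/(v(-53, 79) + h(w(g(2)))) = 1/(-53 + 430) = 1/377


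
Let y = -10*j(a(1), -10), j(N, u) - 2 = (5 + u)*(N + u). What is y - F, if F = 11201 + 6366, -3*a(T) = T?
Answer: -54311/3 ≈ -18104.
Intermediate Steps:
a(T) = -T/3
j(N, u) = 2 + (5 + u)*(N + u)
F = 17567
y = -1610/3 (y = -10*(2 + (-10)² + 5*(-⅓*1) + 5*(-10) - ⅓*1*(-10)) = -10*(2 + 100 + 5*(-⅓) - 50 - ⅓*(-10)) = -10*(2 + 100 - 5/3 - 50 + 10/3) = -10*161/3 = -1610/3 ≈ -536.67)
y - F = -1610/3 - 1*17567 = -1610/3 - 17567 = -54311/3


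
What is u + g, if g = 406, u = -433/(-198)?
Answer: 80821/198 ≈ 408.19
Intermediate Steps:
u = 433/198 (u = -433*(-1/198) = 433/198 ≈ 2.1869)
u + g = 433/198 + 406 = 80821/198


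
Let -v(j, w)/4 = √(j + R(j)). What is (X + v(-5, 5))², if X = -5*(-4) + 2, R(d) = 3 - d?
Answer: 532 - 176*√3 ≈ 227.16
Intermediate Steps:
X = 22 (X = 20 + 2 = 22)
v(j, w) = -4*√3 (v(j, w) = -4*√(j + (3 - j)) = -4*√3)
(X + v(-5, 5))² = (22 - 4*√3)²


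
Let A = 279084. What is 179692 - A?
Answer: -99392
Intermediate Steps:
179692 - A = 179692 - 1*279084 = 179692 - 279084 = -99392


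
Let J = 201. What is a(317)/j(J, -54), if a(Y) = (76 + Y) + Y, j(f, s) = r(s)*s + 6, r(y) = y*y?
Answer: -355/78729 ≈ -0.0045091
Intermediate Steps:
r(y) = y²
j(f, s) = 6 + s³ (j(f, s) = s²*s + 6 = s³ + 6 = 6 + s³)
a(Y) = 76 + 2*Y
a(317)/j(J, -54) = (76 + 2*317)/(6 + (-54)³) = (76 + 634)/(6 - 157464) = 710/(-157458) = 710*(-1/157458) = -355/78729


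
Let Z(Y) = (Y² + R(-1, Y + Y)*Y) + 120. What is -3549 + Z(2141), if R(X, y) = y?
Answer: 13748214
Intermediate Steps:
Z(Y) = 120 + 3*Y² (Z(Y) = (Y² + (Y + Y)*Y) + 120 = (Y² + (2*Y)*Y) + 120 = (Y² + 2*Y²) + 120 = 3*Y² + 120 = 120 + 3*Y²)
-3549 + Z(2141) = -3549 + (120 + 3*2141²) = -3549 + (120 + 3*4583881) = -3549 + (120 + 13751643) = -3549 + 13751763 = 13748214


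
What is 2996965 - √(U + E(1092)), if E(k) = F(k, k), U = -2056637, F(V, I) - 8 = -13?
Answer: 2996965 - I*√2056642 ≈ 2.997e+6 - 1434.1*I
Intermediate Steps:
F(V, I) = -5 (F(V, I) = 8 - 13 = -5)
E(k) = -5
2996965 - √(U + E(1092)) = 2996965 - √(-2056637 - 5) = 2996965 - √(-2056642) = 2996965 - I*√2056642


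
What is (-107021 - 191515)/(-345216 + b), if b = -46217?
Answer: 42648/55919 ≈ 0.76267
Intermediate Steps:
(-107021 - 191515)/(-345216 + b) = (-107021 - 191515)/(-345216 - 46217) = -298536/(-391433) = -298536*(-1/391433) = 42648/55919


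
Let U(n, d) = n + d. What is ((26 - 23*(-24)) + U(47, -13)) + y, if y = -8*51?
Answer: 204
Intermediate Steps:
y = -408
U(n, d) = d + n
((26 - 23*(-24)) + U(47, -13)) + y = ((26 - 23*(-24)) + (-13 + 47)) - 408 = ((26 + 552) + 34) - 408 = (578 + 34) - 408 = 612 - 408 = 204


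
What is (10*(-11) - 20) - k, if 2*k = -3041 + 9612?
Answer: -6831/2 ≈ -3415.5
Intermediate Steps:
k = 6571/2 (k = (-3041 + 9612)/2 = (½)*6571 = 6571/2 ≈ 3285.5)
(10*(-11) - 20) - k = (10*(-11) - 20) - 1*6571/2 = (-110 - 20) - 6571/2 = -130 - 6571/2 = -6831/2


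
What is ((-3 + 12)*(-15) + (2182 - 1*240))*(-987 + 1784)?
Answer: 1440179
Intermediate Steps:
((-3 + 12)*(-15) + (2182 - 1*240))*(-987 + 1784) = (9*(-15) + (2182 - 240))*797 = (-135 + 1942)*797 = 1807*797 = 1440179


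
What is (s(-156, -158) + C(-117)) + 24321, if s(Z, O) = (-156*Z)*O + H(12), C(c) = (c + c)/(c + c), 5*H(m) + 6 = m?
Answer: -19103824/5 ≈ -3.8208e+6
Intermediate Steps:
H(m) = -6/5 + m/5
C(c) = 1 (C(c) = (2*c)/((2*c)) = (2*c)*(1/(2*c)) = 1)
s(Z, O) = 6/5 - 156*O*Z (s(Z, O) = (-156*Z)*O + (-6/5 + (⅕)*12) = -156*O*Z + (-6/5 + 12/5) = -156*O*Z + 6/5 = 6/5 - 156*O*Z)
(s(-156, -158) + C(-117)) + 24321 = ((6/5 - 156*(-158)*(-156)) + 1) + 24321 = ((6/5 - 3845088) + 1) + 24321 = (-19225434/5 + 1) + 24321 = -19225429/5 + 24321 = -19103824/5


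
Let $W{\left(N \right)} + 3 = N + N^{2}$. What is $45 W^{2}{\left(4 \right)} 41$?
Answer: $533205$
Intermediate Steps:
$W{\left(N \right)} = -3 + N + N^{2}$ ($W{\left(N \right)} = -3 + \left(N + N^{2}\right) = -3 + N + N^{2}$)
$45 W^{2}{\left(4 \right)} 41 = 45 \left(-3 + 4 + 4^{2}\right)^{2} \cdot 41 = 45 \left(-3 + 4 + 16\right)^{2} \cdot 41 = 45 \cdot 17^{2} \cdot 41 = 45 \cdot 289 \cdot 41 = 13005 \cdot 41 = 533205$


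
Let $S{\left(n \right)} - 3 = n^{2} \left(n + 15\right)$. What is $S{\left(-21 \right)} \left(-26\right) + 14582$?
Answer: $83300$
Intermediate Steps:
$S{\left(n \right)} = 3 + n^{2} \left(15 + n\right)$ ($S{\left(n \right)} = 3 + n^{2} \left(n + 15\right) = 3 + n^{2} \left(15 + n\right)$)
$S{\left(-21 \right)} \left(-26\right) + 14582 = \left(3 + \left(-21\right)^{3} + 15 \left(-21\right)^{2}\right) \left(-26\right) + 14582 = \left(3 - 9261 + 15 \cdot 441\right) \left(-26\right) + 14582 = \left(3 - 9261 + 6615\right) \left(-26\right) + 14582 = \left(-2643\right) \left(-26\right) + 14582 = 68718 + 14582 = 83300$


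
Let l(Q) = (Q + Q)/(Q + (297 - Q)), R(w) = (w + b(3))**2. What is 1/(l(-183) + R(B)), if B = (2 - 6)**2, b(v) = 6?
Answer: 99/47794 ≈ 0.0020714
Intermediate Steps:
B = 16 (B = (-4)**2 = 16)
R(w) = (6 + w)**2 (R(w) = (w + 6)**2 = (6 + w)**2)
l(Q) = 2*Q/297 (l(Q) = (2*Q)/297 = (2*Q)*(1/297) = 2*Q/297)
1/(l(-183) + R(B)) = 1/((2/297)*(-183) + (6 + 16)**2) = 1/(-122/99 + 22**2) = 1/(-122/99 + 484) = 1/(47794/99) = 99/47794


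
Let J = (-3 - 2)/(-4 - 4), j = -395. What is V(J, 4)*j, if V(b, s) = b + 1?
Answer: -5135/8 ≈ -641.88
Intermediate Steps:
J = 5/8 (J = -5/(-8) = -5*(-⅛) = 5/8 ≈ 0.62500)
V(b, s) = 1 + b
V(J, 4)*j = (1 + 5/8)*(-395) = (13/8)*(-395) = -5135/8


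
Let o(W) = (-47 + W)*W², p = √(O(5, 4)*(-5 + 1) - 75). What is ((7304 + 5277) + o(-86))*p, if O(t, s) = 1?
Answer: -971087*I*√79 ≈ -8.6312e+6*I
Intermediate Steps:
p = I*√79 (p = √(1*(-5 + 1) - 75) = √(1*(-4) - 75) = √(-4 - 75) = √(-79) = I*√79 ≈ 8.8882*I)
o(W) = W²*(-47 + W)
((7304 + 5277) + o(-86))*p = ((7304 + 5277) + (-86)²*(-47 - 86))*(I*√79) = (12581 + 7396*(-133))*(I*√79) = (12581 - 983668)*(I*√79) = -971087*I*√79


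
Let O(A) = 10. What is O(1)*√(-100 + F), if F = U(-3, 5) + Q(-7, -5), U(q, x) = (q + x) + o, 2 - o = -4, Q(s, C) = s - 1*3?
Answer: 10*I*√102 ≈ 100.99*I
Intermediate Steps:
Q(s, C) = -3 + s (Q(s, C) = s - 3 = -3 + s)
o = 6 (o = 2 - 1*(-4) = 2 + 4 = 6)
U(q, x) = 6 + q + x (U(q, x) = (q + x) + 6 = 6 + q + x)
F = -2 (F = (6 - 3 + 5) + (-3 - 7) = 8 - 10 = -2)
O(1)*√(-100 + F) = 10*√(-100 - 2) = 10*√(-102) = 10*(I*√102) = 10*I*√102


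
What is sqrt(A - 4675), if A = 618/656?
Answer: I*sqrt(125713462)/164 ≈ 68.367*I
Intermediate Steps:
A = 309/328 (A = 618*(1/656) = 309/328 ≈ 0.94207)
sqrt(A - 4675) = sqrt(309/328 - 4675) = sqrt(-1533091/328) = I*sqrt(125713462)/164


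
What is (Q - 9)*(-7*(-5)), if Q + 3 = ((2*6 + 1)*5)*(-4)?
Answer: -9520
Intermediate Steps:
Q = -263 (Q = -3 + ((2*6 + 1)*5)*(-4) = -3 + ((12 + 1)*5)*(-4) = -3 + (13*5)*(-4) = -3 + 65*(-4) = -3 - 260 = -263)
(Q - 9)*(-7*(-5)) = (-263 - 9)*(-7*(-5)) = -272*35 = -9520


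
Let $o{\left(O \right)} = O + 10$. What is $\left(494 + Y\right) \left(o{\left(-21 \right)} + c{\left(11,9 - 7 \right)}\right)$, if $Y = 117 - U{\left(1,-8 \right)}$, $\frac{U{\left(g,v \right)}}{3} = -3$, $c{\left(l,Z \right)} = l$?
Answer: $0$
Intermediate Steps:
$U{\left(g,v \right)} = -9$ ($U{\left(g,v \right)} = 3 \left(-3\right) = -9$)
$Y = 126$ ($Y = 117 - -9 = 117 + 9 = 126$)
$o{\left(O \right)} = 10 + O$
$\left(494 + Y\right) \left(o{\left(-21 \right)} + c{\left(11,9 - 7 \right)}\right) = \left(494 + 126\right) \left(\left(10 - 21\right) + 11\right) = 620 \left(-11 + 11\right) = 620 \cdot 0 = 0$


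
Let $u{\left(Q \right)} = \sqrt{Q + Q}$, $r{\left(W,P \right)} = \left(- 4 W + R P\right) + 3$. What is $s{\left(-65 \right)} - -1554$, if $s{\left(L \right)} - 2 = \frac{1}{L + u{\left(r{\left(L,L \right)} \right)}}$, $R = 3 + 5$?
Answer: $\frac{7373819}{4739} - \frac{i \sqrt{514}}{4739} \approx 1556.0 - 0.004784 i$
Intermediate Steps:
$R = 8$
$r{\left(W,P \right)} = 3 - 4 W + 8 P$ ($r{\left(W,P \right)} = \left(- 4 W + 8 P\right) + 3 = 3 - 4 W + 8 P$)
$u{\left(Q \right)} = \sqrt{2} \sqrt{Q}$ ($u{\left(Q \right)} = \sqrt{2 Q} = \sqrt{2} \sqrt{Q}$)
$s{\left(L \right)} = 2 + \frac{1}{L + \sqrt{2} \sqrt{3 + 4 L}}$ ($s{\left(L \right)} = 2 + \frac{1}{L + \sqrt{2} \sqrt{3 - 4 L + 8 L}} = 2 + \frac{1}{L + \sqrt{2} \sqrt{3 + 4 L}}$)
$s{\left(-65 \right)} - -1554 = \frac{1 + 2 \left(-65\right) + 2 \sqrt{6 + 8 \left(-65\right)}}{-65 + \sqrt{2} \sqrt{3 + 4 \left(-65\right)}} - -1554 = \frac{1 - 130 + 2 \sqrt{6 - 520}}{-65 + \sqrt{2} \sqrt{3 - 260}} + 1554 = \frac{1 - 130 + 2 \sqrt{-514}}{-65 + \sqrt{2} \sqrt{-257}} + 1554 = \frac{1 - 130 + 2 i \sqrt{514}}{-65 + \sqrt{2} i \sqrt{257}} + 1554 = \frac{1 - 130 + 2 i \sqrt{514}}{-65 + i \sqrt{514}} + 1554 = \frac{-129 + 2 i \sqrt{514}}{-65 + i \sqrt{514}} + 1554 = 1554 + \frac{-129 + 2 i \sqrt{514}}{-65 + i \sqrt{514}}$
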